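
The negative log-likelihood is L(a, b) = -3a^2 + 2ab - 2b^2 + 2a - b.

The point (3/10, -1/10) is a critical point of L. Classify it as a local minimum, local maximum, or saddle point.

The Hessian of L is constant: H = [[-6, 2], [2, -4]].
det(H) = (-6)·(-4) − 2² = 20.
det(H) > 0 and tr(H) = -10 < 0, so H is negative definite and the point is a local maximum.

local maximum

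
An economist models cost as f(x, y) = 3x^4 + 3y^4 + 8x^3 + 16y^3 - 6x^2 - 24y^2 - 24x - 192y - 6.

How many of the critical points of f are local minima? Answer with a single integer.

f separates as a function of x plus a function of y, so ∇f=0 decouples.
∂f/∂x = 12(x - 1)(x + 1)(x + 2) = 0 at x ∈ {-2, -1, 1}; ∂f/∂y = 12(y - 2)(y + 2)(y + 4) = 0 at y ∈ {-4, -2, 2}.
The Hessian is diagonal: diag(f_xx, f_yy). Second derivatives: f_xx(-2)=36, f_xx(-1)=-24, f_xx(1)=72; f_yy(-4)=144, f_yy(-2)=-96, f_yy(2)=288.
Local minima occur where both diagonal entries positive: (-2, -4), (-2, 2), (1, -4), (1, 2). Count: 4.

4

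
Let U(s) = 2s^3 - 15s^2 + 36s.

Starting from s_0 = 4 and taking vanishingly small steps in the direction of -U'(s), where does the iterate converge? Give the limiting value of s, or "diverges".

3

U'(s) = 6(s - 3)(s - 2), so U'(4) = 12.
Gradient descent moves in the -U' direction, i.e. s is decreasing.
The nearest critical point in that direction is s = 3, where U'' = 6 > 0 (a local minimum). The iterate converges there.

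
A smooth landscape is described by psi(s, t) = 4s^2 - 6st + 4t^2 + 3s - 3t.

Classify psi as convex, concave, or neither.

convex

psi is quadratic, so its Hessian is the constant matrix H = [[8, -6], [-6, 8]].
det(H) = 28, tr(H) = 16.
det(H) > 0 and tr(H) > 0, so H is positive definite everywhere: convex.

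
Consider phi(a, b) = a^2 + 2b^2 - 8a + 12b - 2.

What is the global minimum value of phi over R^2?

-36

phi(a,b) separates as P(a) + Q(b) − 2, so its minimum is min P + min Q − 2.
P'(a) = 2a - 8 vanishes at a ∈ {4}; Q'(b) = 4b + 12 vanishes at b ∈ {-3}.
Local minima of P (where P''>0): P(4)=-16. Local minima of Q: Q(-3)=-18.
So the global minimum of phi is P(4) + Q(-3) − 2 = -16 − 18 − 2 = -36, attained at (4, -3).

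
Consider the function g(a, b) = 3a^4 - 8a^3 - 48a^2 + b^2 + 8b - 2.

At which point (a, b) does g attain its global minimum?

g(a,b) separates as P(a) + Q(b) − 2, so its minimum is min P + min Q − 2.
P'(a) = 12a(a - 4)(a + 2) vanishes at a ∈ {-2, 0, 4}; Q'(b) = 2b + 8 vanishes at b ∈ {-4}.
Local minima of P (where P''>0): P(-2)=-80, P(4)=-512. Local minima of Q: Q(-4)=-16.
So the global minimum of g is P(4) + Q(-4) − 2 = -512 − 16 − 2 = -530, attained at (4, -4).

(4, -4)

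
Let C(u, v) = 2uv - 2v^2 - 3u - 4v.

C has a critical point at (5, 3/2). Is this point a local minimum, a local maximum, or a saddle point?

saddle point

The Hessian of C is constant: H = [[0, 2], [2, -4]].
det(H) = 0·(-4) − 2² = -4.
Since det(H) < 0, H is indefinite and the critical point is a saddle point.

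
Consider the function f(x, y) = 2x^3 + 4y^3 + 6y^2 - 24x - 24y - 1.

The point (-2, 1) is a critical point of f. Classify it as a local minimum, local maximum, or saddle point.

The mixed partial ∂²f/∂x∂y is 0, so the Hessian at any point is diag(f_xx, f_yy) = diag(12x, 12(2y + 1)).
At (-2, 1): H = diag(-24, 36).
The eigenvalues have opposite signs, so H is indefinite: a saddle point.

saddle point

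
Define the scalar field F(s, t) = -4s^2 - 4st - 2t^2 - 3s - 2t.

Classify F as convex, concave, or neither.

F is quadratic, so its Hessian is the constant matrix H = [[-8, -4], [-4, -4]].
det(H) = 16, tr(H) = -12.
det(H) > 0 and tr(H) < 0, so H is negative definite everywhere: concave.

concave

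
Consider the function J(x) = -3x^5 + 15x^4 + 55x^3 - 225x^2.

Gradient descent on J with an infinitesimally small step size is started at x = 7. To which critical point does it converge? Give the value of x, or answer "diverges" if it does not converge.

J'(x) = -15x(x - 5)(x - 2)(x + 3), so J'(7) = -10500.
Gradient descent moves in the -J' direction, i.e. x is increasing.
There is no critical point above x=7, and J' keeps the same sign, so the iterate runs off to +∞.

diverges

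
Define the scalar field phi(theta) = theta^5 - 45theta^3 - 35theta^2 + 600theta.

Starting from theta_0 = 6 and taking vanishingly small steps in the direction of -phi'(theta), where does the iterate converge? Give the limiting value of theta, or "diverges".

5

phi'(theta) = 5(theta - 5)(theta - 2)(theta + 3)(theta + 4), so phi'(6) = 1800.
Gradient descent moves in the -phi' direction, i.e. theta is decreasing.
The nearest critical point in that direction is theta = 5, where phi'' = 1080 > 0 (a local minimum). The iterate converges there.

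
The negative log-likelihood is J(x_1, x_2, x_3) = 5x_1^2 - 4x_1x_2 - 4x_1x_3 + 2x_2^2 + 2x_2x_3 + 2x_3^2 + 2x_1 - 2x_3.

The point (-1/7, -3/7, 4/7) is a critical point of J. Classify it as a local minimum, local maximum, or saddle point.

local minimum

The Hessian is constant: H = [[10, -4, -4], [-4, 4, 2], [-4, 2, 4]].
Leading principal minors: Δ₁ = 10, Δ₂ = 24, Δ₃ = 56.
All leading minors are positive, so H is positive definite: a local minimum.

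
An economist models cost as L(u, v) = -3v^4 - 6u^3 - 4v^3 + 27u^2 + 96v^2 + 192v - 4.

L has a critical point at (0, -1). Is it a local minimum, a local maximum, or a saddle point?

local minimum

The mixed partial ∂²L/∂u∂v is 0, so the Hessian at any point is diag(L_uu, L_vv) = diag(18(-2u + 3), 12(-3v^2 - 2v + 16)).
At (0, -1): H = diag(54, 180).
Both eigenvalues are positive, so H is positive definite: a local minimum.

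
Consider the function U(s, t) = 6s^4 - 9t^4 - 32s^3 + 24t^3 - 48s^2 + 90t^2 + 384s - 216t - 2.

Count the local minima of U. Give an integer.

2

U separates as a function of s plus a function of t, so ∇U=0 decouples.
∂U/∂s = 24(s - 4)(s - 2)(s + 2) = 0 at s ∈ {-2, 2, 4}; ∂U/∂t = -36(t - 3)(t - 1)(t + 2) = 0 at t ∈ {-2, 1, 3}.
The Hessian is diagonal: diag(U_ss, U_tt). Second derivatives: U_ss(-2)=576, U_ss(2)=-192, U_ss(4)=288; U_tt(-2)=-540, U_tt(1)=216, U_tt(3)=-360.
Local minima occur where both diagonal entries positive: (-2, 1), (4, 1). Count: 2.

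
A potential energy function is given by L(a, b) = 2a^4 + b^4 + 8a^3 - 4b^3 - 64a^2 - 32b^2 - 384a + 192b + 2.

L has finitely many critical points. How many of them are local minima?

4

L separates as a function of a plus a function of b, so ∇L=0 decouples.
∂L/∂a = 8(a - 4)(a + 3)(a + 4) = 0 at a ∈ {-4, -3, 4}; ∂L/∂b = 4(b - 4)(b - 3)(b + 4) = 0 at b ∈ {-4, 3, 4}.
The Hessian is diagonal: diag(L_aa, L_bb). Second derivatives: L_aa(-4)=64, L_aa(-3)=-56, L_aa(4)=448; L_bb(-4)=224, L_bb(3)=-28, L_bb(4)=32.
Local minima occur where both diagonal entries positive: (-4, -4), (-4, 4), (4, -4), (4, 4). Count: 4.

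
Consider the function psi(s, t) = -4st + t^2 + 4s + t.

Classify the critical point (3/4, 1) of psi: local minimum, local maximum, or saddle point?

The Hessian of psi is constant: H = [[0, -4], [-4, 2]].
det(H) = 0·2 − (-4)² = -16.
Since det(H) < 0, H is indefinite and the critical point is a saddle point.

saddle point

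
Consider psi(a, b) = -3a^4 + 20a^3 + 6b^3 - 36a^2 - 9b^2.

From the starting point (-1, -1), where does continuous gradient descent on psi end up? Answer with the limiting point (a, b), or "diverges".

diverges

psi is separable, so gradient descent decouples: a follows -∂psi/∂a, b follows -∂psi/∂b.
∂psi/∂a = -12a(a - 3)(a - 2); at a=-1 this is 144, so a decreases.
∂psi/∂b = 18b(b - 1); at b=-1 this is 36, so b decreases.
The a-coordinate has no critical point in that direction and runs off to infinity.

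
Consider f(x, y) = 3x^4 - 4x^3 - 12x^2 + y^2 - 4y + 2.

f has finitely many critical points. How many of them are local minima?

f separates as a function of x plus a function of y, so ∇f=0 decouples.
∂f/∂x = 12x(x - 2)(x + 1) = 0 at x ∈ {-1, 0, 2}; ∂f/∂y = 2(y - 2) = 0 at y ∈ {2}.
The Hessian is diagonal: diag(f_xx, f_yy). Second derivatives: f_xx(-1)=36, f_xx(0)=-24, f_xx(2)=72; f_yy(2)=2.
Local minima occur where both diagonal entries positive: (-1, 2), (2, 2). Count: 2.

2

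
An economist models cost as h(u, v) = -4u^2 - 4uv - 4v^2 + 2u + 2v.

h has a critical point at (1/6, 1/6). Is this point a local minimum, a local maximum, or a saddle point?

The Hessian of h is constant: H = [[-8, -4], [-4, -8]].
det(H) = (-8)·(-8) − (-4)² = 48.
det(H) > 0 and tr(H) = -16 < 0, so H is negative definite and the point is a local maximum.

local maximum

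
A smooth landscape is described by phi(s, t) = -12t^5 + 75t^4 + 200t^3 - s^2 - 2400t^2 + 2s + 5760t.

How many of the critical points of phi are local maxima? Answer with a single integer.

2

phi separates as a function of s plus a function of t, so ∇phi=0 decouples.
∂phi/∂s = -2(s - 1) = 0 at s ∈ {1}; ∂phi/∂t = -60(t - 4)(t - 3)(t - 2)(t + 4) = 0 at t ∈ {-4, 2, 3, 4}.
The Hessian is diagonal: diag(phi_ss, phi_tt). Second derivatives: phi_ss(1)=-2; phi_tt(-4)=20160, phi_tt(2)=-720, phi_tt(3)=420, phi_tt(4)=-960.
Local maxima occur where both diagonal entries negative: (1, 2), (1, 4). Count: 2.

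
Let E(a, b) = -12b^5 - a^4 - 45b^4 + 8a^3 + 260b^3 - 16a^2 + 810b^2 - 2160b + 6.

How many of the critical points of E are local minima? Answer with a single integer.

E separates as a function of a plus a function of b, so ∇E=0 decouples.
∂E/∂a = -4a(a - 4)(a - 2) = 0 at a ∈ {0, 2, 4}; ∂E/∂b = -60(b - 3)(b - 1)(b + 3)(b + 4) = 0 at b ∈ {-4, -3, 1, 3}.
The Hessian is diagonal: diag(E_aa, E_bb). Second derivatives: E_aa(0)=-32, E_aa(2)=16, E_aa(4)=-32; E_bb(-4)=2100, E_bb(-3)=-1440, E_bb(1)=2400, E_bb(3)=-5040.
Local minima occur where both diagonal entries positive: (2, -4), (2, 1). Count: 2.

2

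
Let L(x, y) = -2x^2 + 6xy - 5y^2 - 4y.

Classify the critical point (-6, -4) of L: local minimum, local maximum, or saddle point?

local maximum

The Hessian of L is constant: H = [[-4, 6], [6, -10]].
det(H) = (-4)·(-10) − 6² = 4.
det(H) > 0 and tr(H) = -14 < 0, so H is negative definite and the point is a local maximum.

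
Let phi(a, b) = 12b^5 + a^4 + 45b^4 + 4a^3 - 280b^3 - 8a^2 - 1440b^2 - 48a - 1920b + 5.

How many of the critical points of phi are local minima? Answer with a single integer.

phi separates as a function of a plus a function of b, so ∇phi=0 decouples.
∂phi/∂a = 4(a - 2)(a + 2)(a + 3) = 0 at a ∈ {-3, -2, 2}; ∂phi/∂b = 60(b - 4)(b + 1)(b + 2)(b + 4) = 0 at b ∈ {-4, -2, -1, 4}.
The Hessian is diagonal: diag(phi_aa, phi_bb). Second derivatives: phi_aa(-3)=20, phi_aa(-2)=-16, phi_aa(2)=80; phi_bb(-4)=-2880, phi_bb(-2)=720, phi_bb(-1)=-900, phi_bb(4)=14400.
Local minima occur where both diagonal entries positive: (-3, -2), (-3, 4), (2, -2), (2, 4). Count: 4.

4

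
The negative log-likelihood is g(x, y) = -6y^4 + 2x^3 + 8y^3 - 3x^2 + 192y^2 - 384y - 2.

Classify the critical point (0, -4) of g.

The mixed partial ∂²g/∂x∂y is 0, so the Hessian at any point is diag(g_xx, g_yy) = diag(6(2x - 1), 24(-3y^2 + 2y + 16)).
At (0, -4): H = diag(-6, -960).
Both eigenvalues are negative, so H is negative definite: a local maximum.

local maximum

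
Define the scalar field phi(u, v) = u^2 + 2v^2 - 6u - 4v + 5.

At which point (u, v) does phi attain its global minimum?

(3, 1)

phi(u,v) separates as P(u) + Q(v) + 5, so its minimum is min P + min Q + 5.
P'(u) = 2u - 6 vanishes at u ∈ {3}; Q'(v) = 4v - 4 vanishes at v ∈ {1}.
Local minima of P (where P''>0): P(3)=-9. Local minima of Q: Q(1)=-2.
So the global minimum of phi is P(3) + Q(1) + 5 = -9 − 2 + 5 = -6, attained at (3, 1).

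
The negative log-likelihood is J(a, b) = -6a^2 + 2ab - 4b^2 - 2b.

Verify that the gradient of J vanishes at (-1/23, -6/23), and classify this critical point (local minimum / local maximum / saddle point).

∇J = (-12a + 2b, 2a - 8b - 2); substituting (-1/23, -6/23) gives ∇J = (0, 0), so (-1/23, -6/23) is indeed a critical point.
The Hessian of J is constant: H = [[-12, 2], [2, -8]].
det(H) = (-12)·(-8) − 2² = 92.
det(H) > 0 and tr(H) = -20 < 0, so H is negative definite and the point is a local maximum.

local maximum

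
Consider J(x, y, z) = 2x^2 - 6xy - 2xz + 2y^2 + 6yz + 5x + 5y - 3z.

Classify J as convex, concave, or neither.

J is quadratic, so its Hessian is the constant matrix H = [[4, -6, -2], [-6, 4, 6], [-2, 6, 0]].
Leading principal minors: 4, -20, -16.
Neither pattern holds ⇒ H is indefinite ⇒ neither convex nor concave.

neither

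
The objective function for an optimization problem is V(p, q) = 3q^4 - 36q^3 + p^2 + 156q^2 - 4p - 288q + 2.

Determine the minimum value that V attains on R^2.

-194

V(p,q) separates as A(p) + B(q) + 2, so its minimum is min A + min B + 2.
A'(p) = 2p - 4 vanishes at p ∈ {2}; B'(q) = 12(q - 4)(q - 3)(q - 2) vanishes at q ∈ {2, 3, 4}.
Local minima of A (where A''>0): A(2)=-4. Local minima of B: B(2)=-192, B(4)=-192.
So the global minimum of V is A(2) + B(2) + 2 = -4 − 192 + 2 = -194, attained at (2, 2).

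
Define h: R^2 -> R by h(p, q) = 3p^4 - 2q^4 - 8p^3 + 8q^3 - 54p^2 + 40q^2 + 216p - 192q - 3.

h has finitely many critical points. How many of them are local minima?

2

h separates as a function of p plus a function of q, so ∇h=0 decouples.
∂h/∂p = 12(p - 3)(p - 2)(p + 3) = 0 at p ∈ {-3, 2, 3}; ∂h/∂q = -8(q - 4)(q - 2)(q + 3) = 0 at q ∈ {-3, 2, 4}.
The Hessian is diagonal: diag(h_pp, h_qq). Second derivatives: h_pp(-3)=360, h_pp(2)=-60, h_pp(3)=72; h_qq(-3)=-280, h_qq(2)=80, h_qq(4)=-112.
Local minima occur where both diagonal entries positive: (-3, 2), (3, 2). Count: 2.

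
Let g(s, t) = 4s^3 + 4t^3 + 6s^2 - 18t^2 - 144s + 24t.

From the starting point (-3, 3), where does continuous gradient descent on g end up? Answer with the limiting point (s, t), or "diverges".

g is separable, so gradient descent decouples: s follows -∂g/∂s, t follows -∂g/∂t.
∂g/∂s = 12(s - 3)(s + 4); at s=-3 this is -72, so s increases.
∂g/∂t = 12(t - 2)(t - 1); at t=3 this is 24, so t decreases.
s converges to its nearest critical value 3 (a local min of the s-part); t converges to 2. The iterate converges to (3, 2).

(3, 2)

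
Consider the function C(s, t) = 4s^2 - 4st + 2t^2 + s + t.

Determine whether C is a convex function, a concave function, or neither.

convex

C is quadratic, so its Hessian is the constant matrix H = [[8, -4], [-4, 4]].
det(H) = 16, tr(H) = 12.
det(H) > 0 and tr(H) > 0, so H is positive definite everywhere: convex.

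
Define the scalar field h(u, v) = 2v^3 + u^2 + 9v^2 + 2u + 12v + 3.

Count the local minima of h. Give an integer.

1

h separates as a function of u plus a function of v, so ∇h=0 decouples.
∂h/∂u = 2(u + 1) = 0 at u ∈ {-1}; ∂h/∂v = 6(v + 1)(v + 2) = 0 at v ∈ {-2, -1}.
The Hessian is diagonal: diag(h_uu, h_vv). Second derivatives: h_uu(-1)=2; h_vv(-2)=-6, h_vv(-1)=6.
Local minima occur where both diagonal entries positive: (-1, -1). Count: 1.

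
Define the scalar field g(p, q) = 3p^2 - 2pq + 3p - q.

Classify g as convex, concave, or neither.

g is quadratic, so its Hessian is the constant matrix H = [[6, -2], [-2, 0]].
det(H) = -4, tr(H) = 6.
det(H) < 0, so H is indefinite: neither convex nor concave.

neither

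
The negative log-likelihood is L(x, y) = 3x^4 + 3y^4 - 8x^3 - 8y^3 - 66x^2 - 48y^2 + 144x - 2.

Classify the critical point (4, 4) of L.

local minimum

The mixed partial ∂²L/∂x∂y is 0, so the Hessian at any point is diag(L_xx, L_yy) = diag(12(3x^2 - 4x - 11), 12(3y^2 - 4y - 8)).
At (4, 4): H = diag(252, 288).
Both eigenvalues are positive, so H is positive definite: a local minimum.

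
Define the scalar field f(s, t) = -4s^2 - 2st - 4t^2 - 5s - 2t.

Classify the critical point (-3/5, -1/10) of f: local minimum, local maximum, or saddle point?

local maximum

The Hessian of f is constant: H = [[-8, -2], [-2, -8]].
det(H) = (-8)·(-8) − (-2)² = 60.
det(H) > 0 and tr(H) = -16 < 0, so H is negative definite and the point is a local maximum.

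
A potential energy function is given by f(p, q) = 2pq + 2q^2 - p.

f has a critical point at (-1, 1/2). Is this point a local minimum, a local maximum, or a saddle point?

The Hessian of f is constant: H = [[0, 2], [2, 4]].
det(H) = 0·4 − 2² = -4.
Since det(H) < 0, H is indefinite and the critical point is a saddle point.

saddle point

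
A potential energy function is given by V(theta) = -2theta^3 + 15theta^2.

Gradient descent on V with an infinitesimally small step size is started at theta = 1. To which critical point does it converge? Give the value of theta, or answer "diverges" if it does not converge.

0

V'(theta) = -6theta(theta - 5), so V'(1) = 24.
Gradient descent moves in the -V' direction, i.e. theta is decreasing.
The nearest critical point in that direction is theta = 0, where V'' = 30 > 0 (a local minimum). The iterate converges there.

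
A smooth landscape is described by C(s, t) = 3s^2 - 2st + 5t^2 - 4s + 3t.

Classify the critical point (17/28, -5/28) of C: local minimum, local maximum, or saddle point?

The Hessian of C is constant: H = [[6, -2], [-2, 10]].
det(H) = 6·10 − (-2)² = 56.
det(H) > 0 and tr(H) = 16 > 0, so H is positive definite and the point is a local minimum.

local minimum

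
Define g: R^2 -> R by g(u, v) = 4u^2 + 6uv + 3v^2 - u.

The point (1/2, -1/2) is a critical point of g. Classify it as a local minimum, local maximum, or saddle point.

The Hessian of g is constant: H = [[8, 6], [6, 6]].
det(H) = 8·6 − 6² = 12.
det(H) > 0 and tr(H) = 14 > 0, so H is positive definite and the point is a local minimum.

local minimum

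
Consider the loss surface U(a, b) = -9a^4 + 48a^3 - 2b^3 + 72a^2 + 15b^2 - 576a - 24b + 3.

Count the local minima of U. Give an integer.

1

U separates as a function of a plus a function of b, so ∇U=0 decouples.
∂U/∂a = -36(a - 4)(a - 2)(a + 2) = 0 at a ∈ {-2, 2, 4}; ∂U/∂b = -6(b - 4)(b - 1) = 0 at b ∈ {1, 4}.
The Hessian is diagonal: diag(U_aa, U_bb). Second derivatives: U_aa(-2)=-864, U_aa(2)=288, U_aa(4)=-432; U_bb(1)=18, U_bb(4)=-18.
Local minima occur where both diagonal entries positive: (2, 1). Count: 1.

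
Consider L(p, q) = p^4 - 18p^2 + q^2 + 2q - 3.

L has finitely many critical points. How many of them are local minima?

L separates as a function of p plus a function of q, so ∇L=0 decouples.
∂L/∂p = 4p(p - 3)(p + 3) = 0 at p ∈ {-3, 0, 3}; ∂L/∂q = 2(q + 1) = 0 at q ∈ {-1}.
The Hessian is diagonal: diag(L_pp, L_qq). Second derivatives: L_pp(-3)=72, L_pp(0)=-36, L_pp(3)=72; L_qq(-1)=2.
Local minima occur where both diagonal entries positive: (-3, -1), (3, -1). Count: 2.

2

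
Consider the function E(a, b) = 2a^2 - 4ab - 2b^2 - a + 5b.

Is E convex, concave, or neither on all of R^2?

E is quadratic, so its Hessian is the constant matrix H = [[4, -4], [-4, -4]].
det(H) = -32, tr(H) = 0.
det(H) < 0, so H is indefinite: neither convex nor concave.

neither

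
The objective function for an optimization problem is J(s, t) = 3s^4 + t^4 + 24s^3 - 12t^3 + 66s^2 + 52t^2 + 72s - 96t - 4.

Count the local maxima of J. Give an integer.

1

J separates as a function of s plus a function of t, so ∇J=0 decouples.
∂J/∂s = 12(s + 1)(s + 2)(s + 3) = 0 at s ∈ {-3, -2, -1}; ∂J/∂t = 4(t - 4)(t - 3)(t - 2) = 0 at t ∈ {2, 3, 4}.
The Hessian is diagonal: diag(J_ss, J_tt). Second derivatives: J_ss(-3)=24, J_ss(-2)=-12, J_ss(-1)=24; J_tt(2)=8, J_tt(3)=-4, J_tt(4)=8.
Local maxima occur where both diagonal entries negative: (-2, 3). Count: 1.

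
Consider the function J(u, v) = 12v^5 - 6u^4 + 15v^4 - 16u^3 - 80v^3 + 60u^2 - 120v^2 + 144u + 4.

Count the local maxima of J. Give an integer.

J separates as a function of u plus a function of v, so ∇J=0 decouples.
∂J/∂u = -24(u - 2)(u + 1)(u + 3) = 0 at u ∈ {-3, -1, 2}; ∂J/∂v = 60v(v - 2)(v + 1)(v + 2) = 0 at v ∈ {-2, -1, 0, 2}.
The Hessian is diagonal: diag(J_uu, J_vv). Second derivatives: J_uu(-3)=-240, J_uu(-1)=144, J_uu(2)=-360; J_vv(-2)=-480, J_vv(-1)=180, J_vv(0)=-240, J_vv(2)=1440.
Local maxima occur where both diagonal entries negative: (-3, -2), (-3, 0), (2, -2), (2, 0). Count: 4.

4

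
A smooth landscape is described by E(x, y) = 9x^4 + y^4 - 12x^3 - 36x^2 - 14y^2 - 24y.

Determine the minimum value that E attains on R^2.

E(x,y) separates as P(x) + Q(y), so its minimum is min P + min Q.
P'(x) = 36x(x - 2)(x + 1) vanishes at x ∈ {-1, 0, 2}; Q'(y) = 4(y - 3)(y + 1)(y + 2) vanishes at y ∈ {-2, -1, 3}.
Local minima of P (where P''>0): P(-1)=-15, P(2)=-96. Local minima of Q: Q(-2)=8, Q(3)=-117.
So the global minimum of E is P(2) + Q(3) = -96 − 117 = -213, attained at (2, 3).

-213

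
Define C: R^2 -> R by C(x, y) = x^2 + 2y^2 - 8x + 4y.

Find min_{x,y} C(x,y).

C(x,y) separates as P(x) + Q(y), so its minimum is min P + min Q.
P'(x) = 2x - 8 vanishes at x ∈ {4}; Q'(y) = 4y + 4 vanishes at y ∈ {-1}.
Local minima of P (where P''>0): P(4)=-16. Local minima of Q: Q(-1)=-2.
So the global minimum of C is P(4) + Q(-1) = -16 − 2 = -18, attained at (4, -1).

-18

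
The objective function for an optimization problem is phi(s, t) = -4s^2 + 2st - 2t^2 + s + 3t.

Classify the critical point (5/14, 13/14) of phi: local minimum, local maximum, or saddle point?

The Hessian of phi is constant: H = [[-8, 2], [2, -4]].
det(H) = (-8)·(-4) − 2² = 28.
det(H) > 0 and tr(H) = -12 < 0, so H is negative definite and the point is a local maximum.

local maximum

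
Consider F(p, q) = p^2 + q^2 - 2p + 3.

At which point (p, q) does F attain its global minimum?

(1, 0)

F(p,q) separates as A(p) + B(q) + 3, so its minimum is min A + min B + 3.
A'(p) = 2p - 2 vanishes at p ∈ {1}; B'(q) = 2q vanishes at q ∈ {0}.
Local minima of A (where A''>0): A(1)=-1. Local minima of B: B(0)=0.
So the global minimum of F is A(1) + B(0) + 3 = -1 + 0 + 3 = 2, attained at (1, 0).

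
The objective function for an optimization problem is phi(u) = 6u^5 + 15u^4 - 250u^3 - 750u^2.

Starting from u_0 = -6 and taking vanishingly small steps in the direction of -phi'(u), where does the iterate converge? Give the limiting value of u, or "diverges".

diverges

phi'(u) = 30u(u - 5)(u + 2)(u + 5), so phi'(-6) = 7920.
Gradient descent moves in the -phi' direction, i.e. u is decreasing.
There is no critical point below u=-6, and phi' keeps the same sign, so the iterate runs off to −∞.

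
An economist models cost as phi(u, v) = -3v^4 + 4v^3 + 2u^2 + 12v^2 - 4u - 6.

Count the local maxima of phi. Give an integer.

phi separates as a function of u plus a function of v, so ∇phi=0 decouples.
∂phi/∂u = 4(u - 1) = 0 at u ∈ {1}; ∂phi/∂v = -12v(v - 2)(v + 1) = 0 at v ∈ {-1, 0, 2}.
The Hessian is diagonal: diag(phi_uu, phi_vv). Second derivatives: phi_uu(1)=4; phi_vv(-1)=-36, phi_vv(0)=24, phi_vv(2)=-72.
Local maxima occur where both diagonal entries negative: none. Count: 0.

0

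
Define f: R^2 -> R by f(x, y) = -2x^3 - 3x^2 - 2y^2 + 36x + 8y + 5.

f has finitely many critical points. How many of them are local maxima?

f separates as a function of x plus a function of y, so ∇f=0 decouples.
∂f/∂x = -6(x - 2)(x + 3) = 0 at x ∈ {-3, 2}; ∂f/∂y = -4(y - 2) = 0 at y ∈ {2}.
The Hessian is diagonal: diag(f_xx, f_yy). Second derivatives: f_xx(-3)=30, f_xx(2)=-30; f_yy(2)=-4.
Local maxima occur where both diagonal entries negative: (2, 2). Count: 1.

1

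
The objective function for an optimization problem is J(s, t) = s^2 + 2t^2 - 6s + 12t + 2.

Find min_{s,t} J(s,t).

-25

J(s,t) separates as P(s) + Q(t) + 2, so its minimum is min P + min Q + 2.
P'(s) = 2s - 6 vanishes at s ∈ {3}; Q'(t) = 4(t + 3) vanishes at t ∈ {-3}.
Local minima of P (where P''>0): P(3)=-9. Local minima of Q: Q(-3)=-18.
So the global minimum of J is P(3) + Q(-3) + 2 = -9 − 18 + 2 = -25, attained at (3, -3).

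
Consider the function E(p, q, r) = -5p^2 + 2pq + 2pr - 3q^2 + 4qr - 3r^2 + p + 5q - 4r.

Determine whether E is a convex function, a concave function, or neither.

concave

E is quadratic, so its Hessian is the constant matrix H = [[-10, 2, 2], [2, -6, 4], [2, 4, -6]].
Leading principal minors: -10, 56, -120.
Signs alternate −, +, − ⇒ H ≺ 0 ⇒ concave.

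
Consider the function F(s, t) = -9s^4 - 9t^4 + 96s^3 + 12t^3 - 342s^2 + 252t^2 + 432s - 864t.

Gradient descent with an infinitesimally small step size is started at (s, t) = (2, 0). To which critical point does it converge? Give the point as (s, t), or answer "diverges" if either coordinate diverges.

F is separable, so gradient descent decouples: s follows -∂F/∂s, t follows -∂F/∂t.
∂F/∂s = -36(s - 4)(s - 3)(s - 1); at s=2 this is -72, so s increases.
∂F/∂t = -36(t - 3)(t - 2)(t + 4); at t=0 this is -864, so t increases.
s converges to its nearest critical value 3 (a local min of the s-part); t converges to 2. The iterate converges to (3, 2).

(3, 2)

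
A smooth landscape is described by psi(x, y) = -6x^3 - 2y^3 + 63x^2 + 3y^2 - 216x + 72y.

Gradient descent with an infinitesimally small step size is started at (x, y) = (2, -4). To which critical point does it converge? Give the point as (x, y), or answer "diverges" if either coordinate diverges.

psi is separable, so gradient descent decouples: x follows -∂psi/∂x, y follows -∂psi/∂y.
∂psi/∂x = -18(x - 4)(x - 3); at x=2 this is -36, so x increases.
∂psi/∂y = -6(y - 4)(y + 3); at y=-4 this is -48, so y increases.
x converges to its nearest critical value 3 (a local min of the x-part); y converges to -3. The iterate converges to (3, -3).

(3, -3)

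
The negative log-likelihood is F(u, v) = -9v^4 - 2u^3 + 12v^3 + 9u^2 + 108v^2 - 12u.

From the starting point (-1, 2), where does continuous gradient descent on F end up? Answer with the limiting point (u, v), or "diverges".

(1, 0)

F is separable, so gradient descent decouples: u follows -∂F/∂u, v follows -∂F/∂v.
∂F/∂u = -6(u - 2)(u - 1); at u=-1 this is -36, so u increases.
∂F/∂v = -36v(v - 3)(v + 2); at v=2 this is 288, so v decreases.
u converges to its nearest critical value 1 (a local min of the u-part); v converges to 0. The iterate converges to (1, 0).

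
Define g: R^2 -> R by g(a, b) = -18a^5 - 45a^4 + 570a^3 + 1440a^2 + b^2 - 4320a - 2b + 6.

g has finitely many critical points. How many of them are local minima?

2

g separates as a function of a plus a function of b, so ∇g=0 decouples.
∂g/∂a = -90(a - 4)(a - 1)(a + 3)(a + 4) = 0 at a ∈ {-4, -3, 1, 4}; ∂g/∂b = 2(b - 1) = 0 at b ∈ {1}.
The Hessian is diagonal: diag(g_aa, g_bb). Second derivatives: g_aa(-4)=3600, g_aa(-3)=-2520, g_aa(1)=5400, g_aa(4)=-15120; g_bb(1)=2.
Local minima occur where both diagonal entries positive: (-4, 1), (1, 1). Count: 2.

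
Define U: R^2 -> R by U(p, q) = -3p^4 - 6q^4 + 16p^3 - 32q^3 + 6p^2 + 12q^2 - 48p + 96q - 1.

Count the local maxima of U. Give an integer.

U separates as a function of p plus a function of q, so ∇U=0 decouples.
∂U/∂p = -12(p - 4)(p - 1)(p + 1) = 0 at p ∈ {-1, 1, 4}; ∂U/∂q = -24(q - 1)(q + 1)(q + 4) = 0 at q ∈ {-4, -1, 1}.
The Hessian is diagonal: diag(U_pp, U_qq). Second derivatives: U_pp(-1)=-120, U_pp(1)=72, U_pp(4)=-180; U_qq(-4)=-360, U_qq(-1)=144, U_qq(1)=-240.
Local maxima occur where both diagonal entries negative: (-1, -4), (-1, 1), (4, -4), (4, 1). Count: 4.

4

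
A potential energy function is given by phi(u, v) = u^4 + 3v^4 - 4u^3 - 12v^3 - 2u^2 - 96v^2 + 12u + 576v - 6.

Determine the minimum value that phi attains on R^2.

-2319

phi(u,v) separates as P(u) + Q(v) − 6, so its minimum is min P + min Q − 6.
P'(u) = 4(u - 3)(u - 1)(u + 1) vanishes at u ∈ {-1, 1, 3}; Q'(v) = 12(v - 4)(v - 3)(v + 4) vanishes at v ∈ {-4, 3, 4}.
Local minima of P (where P''>0): P(-1)=-9, P(3)=-9. Local minima of Q: Q(-4)=-2304, Q(4)=768.
So the global minimum of phi is P(-1) + Q(-4) − 6 = -9 − 2304 − 6 = -2319, attained at (-1, -4).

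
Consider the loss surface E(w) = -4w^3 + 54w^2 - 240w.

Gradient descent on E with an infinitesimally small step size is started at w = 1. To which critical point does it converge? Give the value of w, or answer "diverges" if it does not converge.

E'(w) = -12(w - 5)(w - 4), so E'(1) = -144.
Gradient descent moves in the -E' direction, i.e. w is increasing.
The nearest critical point in that direction is w = 4, where E'' = 12 > 0 (a local minimum). The iterate converges there.

4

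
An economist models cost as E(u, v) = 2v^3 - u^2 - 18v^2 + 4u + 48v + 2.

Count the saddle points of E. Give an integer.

E separates as a function of u plus a function of v, so ∇E=0 decouples.
∂E/∂u = -2(u - 2) = 0 at u ∈ {2}; ∂E/∂v = 6(v - 4)(v - 2) = 0 at v ∈ {2, 4}.
The Hessian is diagonal: diag(E_uu, E_vv). Second derivatives: E_uu(2)=-2; E_vv(2)=-12, E_vv(4)=12.
Saddle points occur where the two diagonal entries have opposite signs: (2, 4). Count: 1.

1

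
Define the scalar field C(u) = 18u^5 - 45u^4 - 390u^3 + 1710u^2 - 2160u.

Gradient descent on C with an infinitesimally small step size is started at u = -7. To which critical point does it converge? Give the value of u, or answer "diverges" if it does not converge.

diverges

C'(u) = 90(u - 3)(u - 2)(u - 1)(u + 4), so C'(-7) = 194400.
Gradient descent moves in the -C' direction, i.e. u is decreasing.
There is no critical point below u=-7, and C' keeps the same sign, so the iterate runs off to −∞.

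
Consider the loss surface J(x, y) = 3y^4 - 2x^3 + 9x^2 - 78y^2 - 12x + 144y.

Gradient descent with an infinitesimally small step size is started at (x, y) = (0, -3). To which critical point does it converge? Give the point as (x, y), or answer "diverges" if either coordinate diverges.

(1, -4)

J is separable, so gradient descent decouples: x follows -∂J/∂x, y follows -∂J/∂y.
∂J/∂x = -6(x - 2)(x - 1); at x=0 this is -12, so x increases.
∂J/∂y = 12(y - 3)(y - 1)(y + 4); at y=-3 this is 288, so y decreases.
x converges to its nearest critical value 1 (a local min of the x-part); y converges to -4. The iterate converges to (1, -4).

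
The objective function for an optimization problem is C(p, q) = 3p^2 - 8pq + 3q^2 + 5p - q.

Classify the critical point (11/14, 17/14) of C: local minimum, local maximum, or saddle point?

The Hessian of C is constant: H = [[6, -8], [-8, 6]].
det(H) = 6·6 − (-8)² = -28.
Since det(H) < 0, H is indefinite and the critical point is a saddle point.

saddle point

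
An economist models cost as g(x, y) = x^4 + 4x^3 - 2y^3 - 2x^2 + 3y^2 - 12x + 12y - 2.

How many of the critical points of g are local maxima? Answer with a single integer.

g separates as a function of x plus a function of y, so ∇g=0 decouples.
∂g/∂x = 4(x - 1)(x + 1)(x + 3) = 0 at x ∈ {-3, -1, 1}; ∂g/∂y = -6(y - 2)(y + 1) = 0 at y ∈ {-1, 2}.
The Hessian is diagonal: diag(g_xx, g_yy). Second derivatives: g_xx(-3)=32, g_xx(-1)=-16, g_xx(1)=32; g_yy(-1)=18, g_yy(2)=-18.
Local maxima occur where both diagonal entries negative: (-1, 2). Count: 1.

1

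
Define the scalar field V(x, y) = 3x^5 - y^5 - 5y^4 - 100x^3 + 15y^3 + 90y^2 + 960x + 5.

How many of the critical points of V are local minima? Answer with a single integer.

4

V separates as a function of x plus a function of y, so ∇V=0 decouples.
∂V/∂x = 15(x - 4)(x - 2)(x + 2)(x + 4) = 0 at x ∈ {-4, -2, 2, 4}; ∂V/∂y = -5y(y - 3)(y + 3)(y + 4) = 0 at y ∈ {-4, -3, 0, 3}.
The Hessian is diagonal: diag(V_xx, V_yy). Second derivatives: V_xx(-4)=-1440, V_xx(-2)=720, V_xx(2)=-720, V_xx(4)=1440; V_yy(-4)=140, V_yy(-3)=-90, V_yy(0)=180, V_yy(3)=-630.
Local minima occur where both diagonal entries positive: (-2, -4), (-2, 0), (4, -4), (4, 0). Count: 4.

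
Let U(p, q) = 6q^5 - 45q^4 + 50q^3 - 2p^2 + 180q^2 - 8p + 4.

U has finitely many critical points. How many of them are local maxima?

U separates as a function of p plus a function of q, so ∇U=0 decouples.
∂U/∂p = -4(p + 2) = 0 at p ∈ {-2}; ∂U/∂q = 30q(q - 4)(q - 3)(q + 1) = 0 at q ∈ {-1, 0, 3, 4}.
The Hessian is diagonal: diag(U_pp, U_qq). Second derivatives: U_pp(-2)=-4; U_qq(-1)=-600, U_qq(0)=360, U_qq(3)=-360, U_qq(4)=600.
Local maxima occur where both diagonal entries negative: (-2, -1), (-2, 3). Count: 2.

2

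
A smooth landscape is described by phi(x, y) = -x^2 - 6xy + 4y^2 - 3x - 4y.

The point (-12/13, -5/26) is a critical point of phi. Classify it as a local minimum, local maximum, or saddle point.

saddle point

The Hessian of phi is constant: H = [[-2, -6], [-6, 8]].
det(H) = (-2)·8 − (-6)² = -52.
Since det(H) < 0, H is indefinite and the critical point is a saddle point.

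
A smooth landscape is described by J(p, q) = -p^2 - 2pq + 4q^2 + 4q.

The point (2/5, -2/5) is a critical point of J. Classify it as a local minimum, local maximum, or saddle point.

saddle point

The Hessian of J is constant: H = [[-2, -2], [-2, 8]].
det(H) = (-2)·8 − (-2)² = -20.
Since det(H) < 0, H is indefinite and the critical point is a saddle point.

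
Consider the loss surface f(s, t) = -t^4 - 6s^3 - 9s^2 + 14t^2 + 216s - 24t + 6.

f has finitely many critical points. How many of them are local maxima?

f separates as a function of s plus a function of t, so ∇f=0 decouples.
∂f/∂s = -18(s - 3)(s + 4) = 0 at s ∈ {-4, 3}; ∂f/∂t = -4(t - 2)(t - 1)(t + 3) = 0 at t ∈ {-3, 1, 2}.
The Hessian is diagonal: diag(f_ss, f_tt). Second derivatives: f_ss(-4)=126, f_ss(3)=-126; f_tt(-3)=-80, f_tt(1)=16, f_tt(2)=-20.
Local maxima occur where both diagonal entries negative: (3, -3), (3, 2). Count: 2.

2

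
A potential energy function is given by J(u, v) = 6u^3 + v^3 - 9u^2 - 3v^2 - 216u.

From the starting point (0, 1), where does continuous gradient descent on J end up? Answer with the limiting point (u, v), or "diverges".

(4, 2)

J is separable, so gradient descent decouples: u follows -∂J/∂u, v follows -∂J/∂v.
∂J/∂u = 18(u - 4)(u + 3); at u=0 this is -216, so u increases.
∂J/∂v = 3v(v - 2); at v=1 this is -3, so v increases.
u converges to its nearest critical value 4 (a local min of the u-part); v converges to 2. The iterate converges to (4, 2).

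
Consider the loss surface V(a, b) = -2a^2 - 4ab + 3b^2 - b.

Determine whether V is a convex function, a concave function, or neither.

V is quadratic, so its Hessian is the constant matrix H = [[-4, -4], [-4, 6]].
det(H) = -40, tr(H) = 2.
det(H) < 0, so H is indefinite: neither convex nor concave.

neither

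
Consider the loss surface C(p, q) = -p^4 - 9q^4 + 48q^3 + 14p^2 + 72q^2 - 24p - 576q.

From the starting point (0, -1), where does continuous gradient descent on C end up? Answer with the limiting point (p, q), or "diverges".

(1, 2)

C is separable, so gradient descent decouples: p follows -∂C/∂p, q follows -∂C/∂q.
∂C/∂p = -4(p - 2)(p - 1)(p + 3); at p=0 this is -24, so p increases.
∂C/∂q = -36(q - 4)(q - 2)(q + 2); at q=-1 this is -540, so q increases.
p converges to its nearest critical value 1 (a local min of the p-part); q converges to 2. The iterate converges to (1, 2).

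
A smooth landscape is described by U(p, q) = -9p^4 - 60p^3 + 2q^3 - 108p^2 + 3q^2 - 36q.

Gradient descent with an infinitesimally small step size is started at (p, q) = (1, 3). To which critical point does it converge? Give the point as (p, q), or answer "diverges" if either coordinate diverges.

diverges

U is separable, so gradient descent decouples: p follows -∂U/∂p, q follows -∂U/∂q.
∂U/∂p = -36p(p + 2)(p + 3); at p=1 this is -432, so p increases.
∂U/∂q = 6(q - 2)(q + 3); at q=3 this is 36, so q decreases.
The p-coordinate has no critical point in that direction and runs off to infinity.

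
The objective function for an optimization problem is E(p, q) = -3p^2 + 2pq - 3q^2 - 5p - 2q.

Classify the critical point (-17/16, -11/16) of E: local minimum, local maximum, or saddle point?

local maximum

The Hessian of E is constant: H = [[-6, 2], [2, -6]].
det(H) = (-6)·(-6) − 2² = 32.
det(H) > 0 and tr(H) = -12 < 0, so H is negative definite and the point is a local maximum.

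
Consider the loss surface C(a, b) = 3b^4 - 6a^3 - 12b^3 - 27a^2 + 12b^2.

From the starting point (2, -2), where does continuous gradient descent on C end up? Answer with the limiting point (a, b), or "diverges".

C is separable, so gradient descent decouples: a follows -∂C/∂a, b follows -∂C/∂b.
∂C/∂a = -18a(a + 3); at a=2 this is -180, so a increases.
∂C/∂b = 12b(b - 2)(b - 1); at b=-2 this is -288, so b increases.
The a-coordinate has no critical point in that direction and runs off to infinity.

diverges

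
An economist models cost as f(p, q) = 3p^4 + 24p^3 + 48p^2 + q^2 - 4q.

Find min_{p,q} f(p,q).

f(p,q) separates as A(p) + B(q), so its minimum is min A + min B.
A'(p) = 12p(p + 2)(p + 4) vanishes at p ∈ {-4, -2, 0}; B'(q) = 2q - 4 vanishes at q ∈ {2}.
Local minima of A (where A''>0): A(-4)=0, A(0)=0. Local minima of B: B(2)=-4.
So the global minimum of f is A(-4) + B(2) = 0 − 4 = -4, attained at (-4, 2).

-4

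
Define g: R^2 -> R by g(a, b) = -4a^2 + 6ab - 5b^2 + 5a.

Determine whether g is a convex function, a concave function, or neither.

g is quadratic, so its Hessian is the constant matrix H = [[-8, 6], [6, -10]].
det(H) = 44, tr(H) = -18.
det(H) > 0 and tr(H) < 0, so H is negative definite everywhere: concave.

concave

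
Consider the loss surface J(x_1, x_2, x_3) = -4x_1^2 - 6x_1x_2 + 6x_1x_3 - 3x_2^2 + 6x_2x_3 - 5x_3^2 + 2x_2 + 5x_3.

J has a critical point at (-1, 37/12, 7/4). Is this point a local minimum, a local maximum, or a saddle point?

local maximum

The Hessian is constant: H = [[-8, -6, 6], [-6, -6, 6], [6, 6, -10]].
Leading principal minors: Δ₁ = -8, Δ₂ = 12, Δ₃ = -48.
The minors alternate sign starting negative (−, +, −), so H is negative definite: a local maximum.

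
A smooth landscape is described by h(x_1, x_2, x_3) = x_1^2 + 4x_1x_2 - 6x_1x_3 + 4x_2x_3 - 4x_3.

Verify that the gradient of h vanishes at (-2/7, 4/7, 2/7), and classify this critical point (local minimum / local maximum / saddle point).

saddle point

∇h = (2x_1 + 4x_2 - 6x_3, 4x_1 + 4x_3, -6x_1 + 4x_2 - 4); substituting (-2/7, 4/7, 2/7) gives ∇h = (0, 0, 0), so (-2/7, 4/7, 2/7) is indeed a critical point.
The Hessian is constant: H = [[2, 4, -6], [4, 0, 4], [-6, 4, 0]].
Leading principal minors: Δ₁ = 2, Δ₂ = -16, Δ₃ = -224.
The minors fit neither the all-positive nor the alternating-sign pattern, so H is indefinite: a saddle point.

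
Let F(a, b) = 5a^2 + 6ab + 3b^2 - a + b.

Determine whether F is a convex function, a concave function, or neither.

convex

F is quadratic, so its Hessian is the constant matrix H = [[10, 6], [6, 6]].
det(H) = 24, tr(H) = 16.
det(H) > 0 and tr(H) > 0, so H is positive definite everywhere: convex.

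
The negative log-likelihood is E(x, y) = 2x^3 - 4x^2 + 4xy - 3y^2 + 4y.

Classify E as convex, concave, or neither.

The term 2x^3 is cubic, so the Hessian is not constant.
∂²E/∂x² = 12x - 8, which takes both signs as x varies (negative for sufficiently negative x). A diagonal entry of the Hessian changing sign means the Hessian is neither positive- nor negative-semidefinite on all of R^2.

neither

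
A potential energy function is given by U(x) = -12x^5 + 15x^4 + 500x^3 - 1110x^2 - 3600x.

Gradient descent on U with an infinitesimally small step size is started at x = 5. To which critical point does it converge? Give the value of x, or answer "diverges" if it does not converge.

diverges

U'(x) = -60(x - 4)(x - 3)(x + 1)(x + 5), so U'(5) = -7200.
Gradient descent moves in the -U' direction, i.e. x is increasing.
There is no critical point above x=5, and U' keeps the same sign, so the iterate runs off to +∞.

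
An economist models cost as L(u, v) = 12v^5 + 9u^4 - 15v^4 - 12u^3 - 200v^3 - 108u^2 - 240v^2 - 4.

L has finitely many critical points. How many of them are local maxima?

L separates as a function of u plus a function of v, so ∇L=0 decouples.
∂L/∂u = 36u(u - 3)(u + 2) = 0 at u ∈ {-2, 0, 3}; ∂L/∂v = 60v(v - 4)(v + 1)(v + 2) = 0 at v ∈ {-2, -1, 0, 4}.
The Hessian is diagonal: diag(L_uu, L_vv). Second derivatives: L_uu(-2)=360, L_uu(0)=-216, L_uu(3)=540; L_vv(-2)=-720, L_vv(-1)=300, L_vv(0)=-480, L_vv(4)=7200.
Local maxima occur where both diagonal entries negative: (0, -2), (0, 0). Count: 2.

2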